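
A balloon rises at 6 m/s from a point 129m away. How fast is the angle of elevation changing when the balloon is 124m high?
0.024175 rad/s

tan(θ) = y/129
sec²(θ) · dθ/dt = (1/129) · dy/dt
dθ/dt = cos²(θ)/129 · 6 = 129/(129² + 124²) · 6
dθ/dt = 0.024175 rad/s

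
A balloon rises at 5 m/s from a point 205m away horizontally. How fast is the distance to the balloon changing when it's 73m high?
365√47354/47354 ≈ 1.677 m/s

z² = 205² + y²
z = √(205² + 73²) = √47354
dz/dt = y/z · dy/dt = 73/√47354 · 5 = 365√47354/47354 ≈ 1.677 m/s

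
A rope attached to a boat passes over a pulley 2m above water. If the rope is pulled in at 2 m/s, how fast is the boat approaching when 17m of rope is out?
34√285/285 ≈ 2.014 m/s

rope² = x² + 2²
x = √(17² - 2²) = √285
dx/dt = (rope/x) · d(rope)/dt = (17/√285) · (-2) = -34√285/285 m/s
The boat approaches at 34√285/285 ≈ 2.014 m/s.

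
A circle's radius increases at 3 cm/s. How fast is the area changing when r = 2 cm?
12π cm²/s

A = πr²
dA/dt = 2πr · dr/dt = 2π(2)(3) = 12π cm²/s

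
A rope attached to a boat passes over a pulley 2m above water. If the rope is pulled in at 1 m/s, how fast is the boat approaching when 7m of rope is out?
7√5/15 ≈ 1.043 m/s

rope² = x² + 2²
x = √(7² - 2²) = 3√5
dx/dt = (rope/x) · d(rope)/dt = (7/(3√5)) · (-1) = -7√5/15 m/s
The boat approaches at 7√5/15 ≈ 1.043 m/s.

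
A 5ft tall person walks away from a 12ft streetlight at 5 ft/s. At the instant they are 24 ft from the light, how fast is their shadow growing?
25/7 ft/s

By similar triangles: 12/(x+s) = 5/s
Solving: s = 5x/7
ds/dt = 5/7 · dx/dt = 5/7 · 5 = 25/7 ft/s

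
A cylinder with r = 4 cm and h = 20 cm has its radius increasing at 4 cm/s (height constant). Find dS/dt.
224π cm²/s

S = 2πrh + 2πr² (lateral + bases)
dS/dt = (2πh + 4πr)·dr/dt = (2π·20 + 4π·4)·4
= 224π cm²/s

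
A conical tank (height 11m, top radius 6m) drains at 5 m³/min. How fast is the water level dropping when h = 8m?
605/(2304π) ≈ 0.08358 m/min

r/h = 6/11, so r = (6/11)h
V = (1/3)πr²h = (1/3)π((6/11)h)²h = (12/121)πh³
dV/dh = (36/121)πh²
dh/dt = (dV/dt)/(dV/dh) = -5/((36/121)π·8²) = -605/(2304π) m/min
The level is dropping at 605/(2304π) ≈ 0.08358 m/min.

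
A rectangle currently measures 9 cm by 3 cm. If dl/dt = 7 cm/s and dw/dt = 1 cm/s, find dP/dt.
16 cm/s

P = 2(l + w)
dP/dt = 2(dl/dt + dw/dt) = 2(7 + 1) = 16 cm/s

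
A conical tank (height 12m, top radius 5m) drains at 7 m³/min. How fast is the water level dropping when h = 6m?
28/(25π) ≈ 0.3565 m/min

r/h = 5/12, so r = (5/12)h
V = (1/3)πr²h = (1/3)π((5/12)h)²h = (25/432)πh³
dV/dh = (25/144)πh²
dh/dt = (dV/dt)/(dV/dh) = -7/((25/144)π·6²) = -28/(25π) m/min
The level is dropping at 28/(25π) ≈ 0.3565 m/min.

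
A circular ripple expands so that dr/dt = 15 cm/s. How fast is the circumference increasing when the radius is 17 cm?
30π cm/s

C = 2πr
dC/dt = 2π · dr/dt = 2π · 15 = 30π cm/s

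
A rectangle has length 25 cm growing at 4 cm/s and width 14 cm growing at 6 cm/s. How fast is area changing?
206 cm²/s

A = lw
dA/dt = w·dl/dt + l·dw/dt = 14·4 + 25·6 = 206 cm²/s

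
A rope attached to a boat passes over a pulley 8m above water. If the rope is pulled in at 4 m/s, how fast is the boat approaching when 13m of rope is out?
52√105/105 ≈ 5.075 m/s

rope² = x² + 8²
x = √(13² - 8²) = √105
dx/dt = (rope/x) · d(rope)/dt = (13/√105) · (-4) = -52√105/105 m/s
The boat approaches at 52√105/105 ≈ 5.075 m/s.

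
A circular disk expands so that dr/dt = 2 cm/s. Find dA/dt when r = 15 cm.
60π cm²/s

A = πr²
dA/dt = 2πr · dr/dt = 2π(15)(2) = 60π cm²/s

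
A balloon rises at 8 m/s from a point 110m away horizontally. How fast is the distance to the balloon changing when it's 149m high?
1192√34301/34301 ≈ 6.436 m/s

z² = 110² + y²
z = √(110² + 149²) = √34301
dz/dt = y/z · dy/dt = 149/√34301 · 8 = 1192√34301/34301 ≈ 6.436 m/s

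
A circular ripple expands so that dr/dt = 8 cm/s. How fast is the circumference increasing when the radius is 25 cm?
16π cm/s

C = 2πr
dC/dt = 2π · dr/dt = 2π · 8 = 16π cm/s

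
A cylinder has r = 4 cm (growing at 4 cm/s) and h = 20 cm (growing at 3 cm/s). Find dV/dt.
688π cm³/s

V = πr²h
dV/dt = 2πrh·dr/dt + πr²·dh/dt
= 2π(4)(20)(4) + π(4)²(3)
= 688π cm³/s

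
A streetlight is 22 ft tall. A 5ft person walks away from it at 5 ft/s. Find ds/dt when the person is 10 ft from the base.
25/17 ft/s

By similar triangles: 22/(x+s) = 5/s
Solving: s = 5x/17
ds/dt = 5/17 · dx/dt = 5/17 · 5 = 25/17 ft/s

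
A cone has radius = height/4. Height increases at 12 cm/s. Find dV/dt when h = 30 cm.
675π cm³/s

V = (1/3)π(h/4)²h = πh³/48
dV/dt = πh²/16 · 12
At h = 30: dV/dt = 675π cm³/s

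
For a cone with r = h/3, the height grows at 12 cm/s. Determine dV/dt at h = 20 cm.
1600π/3 cm³/s

V = (1/3)π(h/3)²h = πh³/27
dV/dt = πh²/9 · 12
At h = 20: dV/dt = 1600π/3 cm³/s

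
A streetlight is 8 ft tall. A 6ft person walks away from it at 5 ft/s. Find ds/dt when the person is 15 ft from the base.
15 ft/s

By similar triangles: 8/(x+s) = 6/s
Solving: s = 6x/2
ds/dt = 6/2 · dx/dt = 3 · 5 = 15 ft/s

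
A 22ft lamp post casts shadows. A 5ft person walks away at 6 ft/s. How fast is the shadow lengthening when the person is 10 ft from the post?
30/17 ft/s

By similar triangles: 22/(x+s) = 5/s
Solving: s = 5x/17
ds/dt = 5/17 · dx/dt = 5/17 · 6 = 30/17 ft/s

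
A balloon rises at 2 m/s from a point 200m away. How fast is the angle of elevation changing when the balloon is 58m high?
0.009224 rad/s

tan(θ) = y/200
sec²(θ) · dθ/dt = (1/200) · dy/dt
dθ/dt = cos²(θ)/200 · 2 = 200/(200² + 58²) · 2
dθ/dt = 0.009224 rad/s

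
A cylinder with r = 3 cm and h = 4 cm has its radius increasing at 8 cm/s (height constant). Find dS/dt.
160π cm²/s

S = 2πrh + 2πr² (lateral + bases)
dS/dt = (2πh + 4πr)·dr/dt = (2π·4 + 4π·3)·8
= 160π cm²/s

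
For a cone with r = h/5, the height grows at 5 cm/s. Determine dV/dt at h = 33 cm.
1089π/5 cm³/s

V = (1/3)π(h/5)²h = πh³/75
dV/dt = πh²/25 · 5
At h = 33: dV/dt = 1089π/5 cm³/s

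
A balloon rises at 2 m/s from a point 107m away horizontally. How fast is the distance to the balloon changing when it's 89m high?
89√19370/9685 ≈ 1.279 m/s

z² = 107² + y²
z = √(107² + 89²) = √19370
dz/dt = y/z · dy/dt = 89/√19370 · 2 = 89√19370/9685 ≈ 1.279 m/s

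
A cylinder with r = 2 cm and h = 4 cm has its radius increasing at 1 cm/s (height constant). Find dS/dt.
16π cm²/s

S = 2πrh + 2πr² (lateral + bases)
dS/dt = (2πh + 4πr)·dr/dt = (2π·4 + 4π·2)·1
= 16π cm²/s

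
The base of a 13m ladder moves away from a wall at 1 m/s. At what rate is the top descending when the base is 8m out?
8√105/105 ≈ 0.7807 m/s

x² + y² = 13²
2x·dx/dt + 2y·dy/dt = 0
dy/dt = -x/y · dx/dt = -8/√105 · 1 = -8√105/105 m/s
The top is descending at 8√105/105 ≈ 0.7807 m/s.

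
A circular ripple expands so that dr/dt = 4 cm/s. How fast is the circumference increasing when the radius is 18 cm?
8π cm/s

C = 2πr
dC/dt = 2π · dr/dt = 2π · 4 = 8π cm/s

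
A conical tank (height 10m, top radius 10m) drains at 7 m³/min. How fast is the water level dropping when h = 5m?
7/(25π) ≈ 0.08913 m/min

r/h = 10/10, so r = h
V = (1/3)πr²h = (1/3)π(h)²h = (1/3)πh³
dV/dh = πh²
dh/dt = (dV/dt)/(dV/dh) = -7/(π·5²) = -7/(25π) m/min
The level is dropping at 7/(25π) ≈ 0.08913 m/min.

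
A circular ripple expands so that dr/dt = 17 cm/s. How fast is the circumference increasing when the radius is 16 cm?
34π cm/s

C = 2πr
dC/dt = 2π · dr/dt = 2π · 17 = 34π cm/s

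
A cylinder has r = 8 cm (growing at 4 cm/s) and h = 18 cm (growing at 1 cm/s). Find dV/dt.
1216π cm³/s

V = πr²h
dV/dt = 2πrh·dr/dt + πr²·dh/dt
= 2π(8)(18)(4) + π(8)²(1)
= 1216π cm³/s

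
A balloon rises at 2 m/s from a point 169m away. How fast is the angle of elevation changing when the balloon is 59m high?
0.010549 rad/s

tan(θ) = y/169
sec²(θ) · dθ/dt = (1/169) · dy/dt
dθ/dt = cos²(θ)/169 · 2 = 169/(169² + 59²) · 2
dθ/dt = 0.010549 rad/s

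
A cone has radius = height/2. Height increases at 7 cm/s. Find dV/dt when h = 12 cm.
252π cm³/s

V = (1/3)π(h/2)²h = πh³/12
dV/dt = πh²/4 · 7
At h = 12: dV/dt = 252π cm³/s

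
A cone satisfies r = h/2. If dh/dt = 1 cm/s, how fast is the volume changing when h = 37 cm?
1369π/4 cm³/s

V = (1/3)π(h/2)²h = πh³/12
dV/dt = πh²/4 · 1
At h = 37: dV/dt = 1369π/4 cm³/s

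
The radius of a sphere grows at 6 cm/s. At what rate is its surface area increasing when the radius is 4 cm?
192π cm²/s

S = 4πr²
dS/dt = dS/dr · dr/dt = 8πr · 6
At r = 4: dS/dt = 192π cm²/s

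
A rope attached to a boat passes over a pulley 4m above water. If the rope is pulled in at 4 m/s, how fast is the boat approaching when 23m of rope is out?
92√57/171 ≈ 4.062 m/s

rope² = x² + 4²
x = √(23² - 4²) = 3√57
dx/dt = (rope/x) · d(rope)/dt = (23/(3√57)) · (-4) = -92√57/171 m/s
The boat approaches at 92√57/171 ≈ 4.062 m/s.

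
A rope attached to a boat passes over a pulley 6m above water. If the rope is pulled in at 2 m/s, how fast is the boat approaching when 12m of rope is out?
4√3/3 ≈ 2.309 m/s

rope² = x² + 6²
x = √(12² - 6²) = 6√3
dx/dt = (rope/x) · d(rope)/dt = (12/(6√3)) · (-2) = -4√3/3 m/s
The boat approaches at 4√3/3 ≈ 2.309 m/s.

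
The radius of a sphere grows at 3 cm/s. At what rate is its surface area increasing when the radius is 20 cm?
480π cm²/s

S = 4πr²
dS/dt = dS/dr · dr/dt = 8πr · 3
At r = 20: dS/dt = 480π cm²/s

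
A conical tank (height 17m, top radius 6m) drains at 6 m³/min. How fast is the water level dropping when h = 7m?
289/(294π) ≈ 0.3129 m/min

r/h = 6/17, so r = (6/17)h
V = (1/3)πr²h = (1/3)π((6/17)h)²h = (12/289)πh³
dV/dh = (36/289)πh²
dh/dt = (dV/dt)/(dV/dh) = -6/((36/289)π·7²) = -289/(294π) m/min
The level is dropping at 289/(294π) ≈ 0.3129 m/min.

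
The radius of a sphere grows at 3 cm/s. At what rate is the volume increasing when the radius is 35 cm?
14700π cm³/s

V = (4/3)πr³
dV/dt = dV/dr · dr/dt = 4πr² · 3
At r = 35: dV/dt = 14700π cm³/s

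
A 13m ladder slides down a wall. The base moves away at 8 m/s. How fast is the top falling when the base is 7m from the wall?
14√30/15 ≈ 5.112 m/s

x² + y² = 13²
2x·dx/dt + 2y·dy/dt = 0
dy/dt = -x/y · dx/dt = -7/(2√30) · 8 = -14√30/15 m/s
The top is descending at 14√30/15 ≈ 5.112 m/s.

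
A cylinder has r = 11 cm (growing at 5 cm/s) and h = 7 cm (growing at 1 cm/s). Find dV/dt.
891π cm³/s

V = πr²h
dV/dt = 2πrh·dr/dt + πr²·dh/dt
= 2π(11)(7)(5) + π(11)²(1)
= 891π cm³/s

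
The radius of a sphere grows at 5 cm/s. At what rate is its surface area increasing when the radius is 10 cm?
400π cm²/s

S = 4πr²
dS/dt = dS/dr · dr/dt = 8πr · 5
At r = 10: dS/dt = 400π cm²/s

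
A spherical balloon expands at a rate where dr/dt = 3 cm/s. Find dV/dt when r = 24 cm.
6912π cm³/s

V = (4/3)πr³
dV/dt = dV/dr · dr/dt = 4πr² · 3
At r = 24: dV/dt = 6912π cm³/s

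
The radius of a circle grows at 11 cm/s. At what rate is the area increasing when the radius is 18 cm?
396π cm²/s

A = πr²
dA/dt = 2πr · dr/dt = 2π(18)(11) = 396π cm²/s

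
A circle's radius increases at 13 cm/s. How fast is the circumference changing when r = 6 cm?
26π cm/s

C = 2πr
dC/dt = 2π · dr/dt = 2π · 13 = 26π cm/s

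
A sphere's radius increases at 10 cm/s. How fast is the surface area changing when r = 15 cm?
1200π cm²/s

S = 4πr²
dS/dt = dS/dr · dr/dt = 8πr · 10
At r = 15: dS/dt = 1200π cm²/s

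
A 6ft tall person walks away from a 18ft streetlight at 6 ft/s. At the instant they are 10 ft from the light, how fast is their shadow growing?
3 ft/s

By similar triangles: 18/(x+s) = 6/s
Solving: s = 6x/12
ds/dt = 6/12 · dx/dt = 1/2 · 6 = 3 ft/s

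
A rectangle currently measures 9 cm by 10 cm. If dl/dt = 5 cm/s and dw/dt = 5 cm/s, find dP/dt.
20 cm/s

P = 2(l + w)
dP/dt = 2(dl/dt + dw/dt) = 2(5 + 5) = 20 cm/s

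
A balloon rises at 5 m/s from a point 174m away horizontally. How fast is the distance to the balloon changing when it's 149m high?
745√52477/52477 ≈ 3.252 m/s

z² = 174² + y²
z = √(174² + 149²) = √52477
dz/dt = y/z · dy/dt = 149/√52477 · 5 = 745√52477/52477 ≈ 3.252 m/s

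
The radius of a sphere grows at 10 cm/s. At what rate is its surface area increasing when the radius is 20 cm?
1600π cm²/s

S = 4πr²
dS/dt = dS/dr · dr/dt = 8πr · 10
At r = 20: dS/dt = 1600π cm²/s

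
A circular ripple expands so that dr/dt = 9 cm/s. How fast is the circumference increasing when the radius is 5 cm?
18π cm/s

C = 2πr
dC/dt = 2π · dr/dt = 2π · 9 = 18π cm/s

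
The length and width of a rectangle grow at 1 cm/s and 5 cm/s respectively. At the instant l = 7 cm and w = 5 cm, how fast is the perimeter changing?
12 cm/s

P = 2(l + w)
dP/dt = 2(dl/dt + dw/dt) = 2(1 + 5) = 12 cm/s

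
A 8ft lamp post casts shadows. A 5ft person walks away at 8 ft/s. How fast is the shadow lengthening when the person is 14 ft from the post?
40/3 ft/s

By similar triangles: 8/(x+s) = 5/s
Solving: s = 5x/3
ds/dt = 5/3 · dx/dt = 5/3 · 8 = 40/3 ft/s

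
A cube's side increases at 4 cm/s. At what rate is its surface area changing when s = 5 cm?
240 cm²/s

A = 6s²
dA/dt = 12s · ds/dt = 12·5·4 = 240 cm²/s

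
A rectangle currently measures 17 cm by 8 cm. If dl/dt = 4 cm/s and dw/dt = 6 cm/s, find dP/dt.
20 cm/s

P = 2(l + w)
dP/dt = 2(dl/dt + dw/dt) = 2(4 + 6) = 20 cm/s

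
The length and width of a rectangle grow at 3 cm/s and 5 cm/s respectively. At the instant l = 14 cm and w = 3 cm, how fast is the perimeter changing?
16 cm/s

P = 2(l + w)
dP/dt = 2(dl/dt + dw/dt) = 2(3 + 5) = 16 cm/s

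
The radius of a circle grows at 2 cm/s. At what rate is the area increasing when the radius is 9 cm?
36π cm²/s

A = πr²
dA/dt = 2πr · dr/dt = 2π(9)(2) = 36π cm²/s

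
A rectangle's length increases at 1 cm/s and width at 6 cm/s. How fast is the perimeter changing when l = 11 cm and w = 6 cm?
14 cm/s

P = 2(l + w)
dP/dt = 2(dl/dt + dw/dt) = 2(1 + 6) = 14 cm/s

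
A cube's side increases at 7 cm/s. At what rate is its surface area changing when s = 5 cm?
420 cm²/s

A = 6s²
dA/dt = 12s · ds/dt = 12·5·7 = 420 cm²/s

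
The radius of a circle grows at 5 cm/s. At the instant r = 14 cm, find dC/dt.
10π cm/s

C = 2πr
dC/dt = 2π · dr/dt = 2π · 5 = 10π cm/s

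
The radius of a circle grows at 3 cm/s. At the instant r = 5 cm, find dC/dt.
6π cm/s

C = 2πr
dC/dt = 2π · dr/dt = 2π · 3 = 6π cm/s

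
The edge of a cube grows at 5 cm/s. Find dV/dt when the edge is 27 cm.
10935 cm³/s

V = s³
dV/dt = 3s² · ds/dt = 3·27²·5 = 10935 cm³/s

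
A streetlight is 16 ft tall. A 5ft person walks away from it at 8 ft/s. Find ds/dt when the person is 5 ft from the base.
40/11 ft/s

By similar triangles: 16/(x+s) = 5/s
Solving: s = 5x/11
ds/dt = 5/11 · dx/dt = 5/11 · 8 = 40/11 ft/s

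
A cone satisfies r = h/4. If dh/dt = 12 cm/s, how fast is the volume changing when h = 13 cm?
507π/4 cm³/s

V = (1/3)π(h/4)²h = πh³/48
dV/dt = πh²/16 · 12
At h = 13: dV/dt = 507π/4 cm³/s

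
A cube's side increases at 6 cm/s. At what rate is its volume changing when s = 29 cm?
15138 cm³/s

V = s³
dV/dt = 3s² · ds/dt = 3·29²·6 = 15138 cm³/s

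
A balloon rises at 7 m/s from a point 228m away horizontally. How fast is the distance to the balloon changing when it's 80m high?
140√3649/3649 ≈ 2.318 m/s

z² = 228² + y²
z = √(228² + 80²) = 4√3649
dz/dt = y/z · dy/dt = 80/(4√3649) · 7 = 140√3649/3649 ≈ 2.318 m/s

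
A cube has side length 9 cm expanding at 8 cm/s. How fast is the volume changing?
1944 cm³/s

V = s³
dV/dt = 3s² · ds/dt = 3·9²·8 = 1944 cm³/s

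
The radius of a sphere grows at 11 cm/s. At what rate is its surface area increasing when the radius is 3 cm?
264π cm²/s

S = 4πr²
dS/dt = dS/dr · dr/dt = 8πr · 11
At r = 3: dS/dt = 264π cm²/s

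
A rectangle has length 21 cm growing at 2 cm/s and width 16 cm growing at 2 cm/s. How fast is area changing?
74 cm²/s

A = lw
dA/dt = w·dl/dt + l·dw/dt = 16·2 + 21·2 = 74 cm²/s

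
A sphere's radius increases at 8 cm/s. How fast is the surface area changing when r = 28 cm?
1792π cm²/s

S = 4πr²
dS/dt = dS/dr · dr/dt = 8πr · 8
At r = 28: dS/dt = 1792π cm²/s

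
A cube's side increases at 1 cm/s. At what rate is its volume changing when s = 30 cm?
2700 cm³/s

V = s³
dV/dt = 3s² · ds/dt = 3·30²·1 = 2700 cm³/s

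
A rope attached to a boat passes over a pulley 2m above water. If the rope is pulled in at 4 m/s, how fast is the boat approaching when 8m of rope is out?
16√15/15 ≈ 4.131 m/s

rope² = x² + 2²
x = √(8² - 2²) = 2√15
dx/dt = (rope/x) · d(rope)/dt = (8/(2√15)) · (-4) = -16√15/15 m/s
The boat approaches at 16√15/15 ≈ 4.131 m/s.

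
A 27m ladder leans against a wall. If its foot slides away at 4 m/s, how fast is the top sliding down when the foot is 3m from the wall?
√5/5 ≈ 0.4472 m/s

x² + y² = 27²
2x·dx/dt + 2y·dy/dt = 0
dy/dt = -x/y · dx/dt = -3/(12√5) · 4 = -√5/5 m/s
The top is descending at √5/5 ≈ 0.4472 m/s.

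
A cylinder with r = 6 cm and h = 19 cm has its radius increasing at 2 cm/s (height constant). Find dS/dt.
124π cm²/s

S = 2πrh + 2πr² (lateral + bases)
dS/dt = (2πh + 4πr)·dr/dt = (2π·19 + 4π·6)·2
= 124π cm²/s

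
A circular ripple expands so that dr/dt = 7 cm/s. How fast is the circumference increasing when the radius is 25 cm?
14π cm/s

C = 2πr
dC/dt = 2π · dr/dt = 2π · 7 = 14π cm/s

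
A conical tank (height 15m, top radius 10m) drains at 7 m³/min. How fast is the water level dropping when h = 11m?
63/(484π) ≈ 0.04143 m/min

r/h = 10/15, so r = (2/3)h
V = (1/3)πr²h = (1/3)π((2/3)h)²h = (4/27)πh³
dV/dh = (4/9)πh²
dh/dt = (dV/dt)/(dV/dh) = -7/((4/9)π·11²) = -63/(484π) m/min
The level is dropping at 63/(484π) ≈ 0.04143 m/min.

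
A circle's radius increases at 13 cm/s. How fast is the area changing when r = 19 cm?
494π cm²/s

A = πr²
dA/dt = 2πr · dr/dt = 2π(19)(13) = 494π cm²/s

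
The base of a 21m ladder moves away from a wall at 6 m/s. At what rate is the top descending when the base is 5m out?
15√26/52 ≈ 1.471 m/s

x² + y² = 21²
2x·dx/dt + 2y·dy/dt = 0
dy/dt = -x/y · dx/dt = -5/(4√26) · 6 = -15√26/52 m/s
The top is descending at 15√26/52 ≈ 1.471 m/s.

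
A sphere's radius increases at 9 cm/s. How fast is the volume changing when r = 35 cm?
44100π cm³/s

V = (4/3)πr³
dV/dt = dV/dr · dr/dt = 4πr² · 9
At r = 35: dV/dt = 44100π cm³/s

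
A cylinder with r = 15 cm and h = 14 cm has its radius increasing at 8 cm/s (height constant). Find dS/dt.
704π cm²/s

S = 2πrh + 2πr² (lateral + bases)
dS/dt = (2πh + 4πr)·dr/dt = (2π·14 + 4π·15)·8
= 704π cm²/s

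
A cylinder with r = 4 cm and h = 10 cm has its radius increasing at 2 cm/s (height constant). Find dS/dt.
72π cm²/s

S = 2πrh + 2πr² (lateral + bases)
dS/dt = (2πh + 4πr)·dr/dt = (2π·10 + 4π·4)·2
= 72π cm²/s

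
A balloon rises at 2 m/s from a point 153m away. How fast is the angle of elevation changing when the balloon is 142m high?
0.007023 rad/s

tan(θ) = y/153
sec²(θ) · dθ/dt = (1/153) · dy/dt
dθ/dt = cos²(θ)/153 · 2 = 153/(153² + 142²) · 2
dθ/dt = 0.007023 rad/s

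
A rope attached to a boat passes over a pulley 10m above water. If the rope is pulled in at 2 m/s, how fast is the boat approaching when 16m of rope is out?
16√39/39 ≈ 2.562 m/s

rope² = x² + 10²
x = √(16² - 10²) = 2√39
dx/dt = (rope/x) · d(rope)/dt = (16/(2√39)) · (-2) = -16√39/39 m/s
The boat approaches at 16√39/39 ≈ 2.562 m/s.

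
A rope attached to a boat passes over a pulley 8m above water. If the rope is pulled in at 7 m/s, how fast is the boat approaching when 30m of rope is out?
105√209/209 ≈ 7.263 m/s

rope² = x² + 8²
x = √(30² - 8²) = 2√209
dx/dt = (rope/x) · d(rope)/dt = (30/(2√209)) · (-7) = -105√209/209 m/s
The boat approaches at 105√209/209 ≈ 7.263 m/s.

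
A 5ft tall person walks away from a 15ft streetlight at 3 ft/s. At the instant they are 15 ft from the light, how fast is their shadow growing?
3/2 ft/s

By similar triangles: 15/(x+s) = 5/s
Solving: s = 5x/10
ds/dt = 5/10 · dx/dt = 1/2 · 3 = 3/2 ft/s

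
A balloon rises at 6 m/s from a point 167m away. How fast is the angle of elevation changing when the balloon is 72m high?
0.030297 rad/s

tan(θ) = y/167
sec²(θ) · dθ/dt = (1/167) · dy/dt
dθ/dt = cos²(θ)/167 · 6 = 167/(167² + 72²) · 6
dθ/dt = 0.030297 rad/s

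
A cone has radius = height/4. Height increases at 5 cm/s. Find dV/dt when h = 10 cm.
125π/4 cm³/s

V = (1/3)π(h/4)²h = πh³/48
dV/dt = πh²/16 · 5
At h = 10: dV/dt = 125π/4 cm³/s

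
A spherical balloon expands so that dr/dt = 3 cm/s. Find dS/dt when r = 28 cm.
672π cm²/s

S = 4πr²
dS/dt = dS/dr · dr/dt = 8πr · 3
At r = 28: dS/dt = 672π cm²/s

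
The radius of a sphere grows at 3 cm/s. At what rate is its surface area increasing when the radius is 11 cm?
264π cm²/s

S = 4πr²
dS/dt = dS/dr · dr/dt = 8πr · 3
At r = 11: dS/dt = 264π cm²/s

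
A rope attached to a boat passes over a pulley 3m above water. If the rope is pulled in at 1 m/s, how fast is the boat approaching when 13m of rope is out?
13√10/40 ≈ 1.028 m/s

rope² = x² + 3²
x = √(13² - 3²) = 4√10
dx/dt = (rope/x) · d(rope)/dt = (13/(4√10)) · (-1) = -13√10/40 m/s
The boat approaches at 13√10/40 ≈ 1.028 m/s.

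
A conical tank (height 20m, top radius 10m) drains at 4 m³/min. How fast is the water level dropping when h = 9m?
16/(81π) ≈ 0.06288 m/min

r/h = 10/20, so r = (1/2)h
V = (1/3)πr²h = (1/3)π((1/2)h)²h = (1/12)πh³
dV/dh = (1/4)πh²
dh/dt = (dV/dt)/(dV/dh) = -4/((1/4)π·9²) = -16/(81π) m/min
The level is dropping at 16/(81π) ≈ 0.06288 m/min.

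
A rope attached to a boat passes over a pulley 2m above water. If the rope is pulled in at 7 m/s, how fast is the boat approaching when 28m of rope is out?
98√195/195 ≈ 7.018 m/s

rope² = x² + 2²
x = √(28² - 2²) = 2√195
dx/dt = (rope/x) · d(rope)/dt = (28/(2√195)) · (-7) = -98√195/195 m/s
The boat approaches at 98√195/195 ≈ 7.018 m/s.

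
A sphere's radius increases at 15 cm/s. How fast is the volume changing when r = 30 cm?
54000π cm³/s

V = (4/3)πr³
dV/dt = dV/dr · dr/dt = 4πr² · 15
At r = 30: dV/dt = 54000π cm³/s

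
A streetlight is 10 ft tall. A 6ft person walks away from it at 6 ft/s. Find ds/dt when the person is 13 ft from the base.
9 ft/s

By similar triangles: 10/(x+s) = 6/s
Solving: s = 6x/4
ds/dt = 6/4 · dx/dt = 3/2 · 6 = 9 ft/s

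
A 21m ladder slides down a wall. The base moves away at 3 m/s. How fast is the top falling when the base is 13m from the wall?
39√17/68 ≈ 2.365 m/s

x² + y² = 21²
2x·dx/dt + 2y·dy/dt = 0
dy/dt = -x/y · dx/dt = -13/(4√17) · 3 = -39√17/68 m/s
The top is descending at 39√17/68 ≈ 2.365 m/s.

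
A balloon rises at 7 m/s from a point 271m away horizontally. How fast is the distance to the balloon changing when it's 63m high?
441√77410/77410 ≈ 1.585 m/s

z² = 271² + y²
z = √(271² + 63²) = √77410
dz/dt = y/z · dy/dt = 63/√77410 · 7 = 441√77410/77410 ≈ 1.585 m/s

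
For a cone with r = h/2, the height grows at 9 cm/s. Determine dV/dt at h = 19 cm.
3249π/4 cm³/s

V = (1/3)π(h/2)²h = πh³/12
dV/dt = πh²/4 · 9
At h = 19: dV/dt = 3249π/4 cm³/s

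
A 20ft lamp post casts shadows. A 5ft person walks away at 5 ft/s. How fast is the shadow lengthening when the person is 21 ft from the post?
5/3 ft/s

By similar triangles: 20/(x+s) = 5/s
Solving: s = 5x/15
ds/dt = 5/15 · dx/dt = 1/3 · 5 = 5/3 ft/s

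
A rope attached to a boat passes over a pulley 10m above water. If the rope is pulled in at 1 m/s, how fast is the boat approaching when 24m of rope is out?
12√119/119 ≈ 1.1 m/s

rope² = x² + 10²
x = √(24² - 10²) = 2√119
dx/dt = (rope/x) · d(rope)/dt = (24/(2√119)) · (-1) = -12√119/119 m/s
The boat approaches at 12√119/119 ≈ 1.1 m/s.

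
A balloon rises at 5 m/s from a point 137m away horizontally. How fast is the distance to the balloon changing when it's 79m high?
79√25010/5002 ≈ 2.498 m/s

z² = 137² + y²
z = √(137² + 79²) = √25010
dz/dt = y/z · dy/dt = 79/√25010 · 5 = 79√25010/5002 ≈ 2.498 m/s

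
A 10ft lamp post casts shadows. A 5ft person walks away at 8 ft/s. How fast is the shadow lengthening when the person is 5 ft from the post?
8 ft/s

By similar triangles: 10/(x+s) = 5/s
Solving: s = 5x/5
ds/dt = 5/5 · dx/dt = 1 · 8 = 8 ft/s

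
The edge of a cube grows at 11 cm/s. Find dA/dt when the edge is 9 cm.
1188 cm²/s

A = 6s²
dA/dt = 12s · ds/dt = 12·9·11 = 1188 cm²/s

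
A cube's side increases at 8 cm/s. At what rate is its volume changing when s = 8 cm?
1536 cm³/s

V = s³
dV/dt = 3s² · ds/dt = 3·8²·8 = 1536 cm³/s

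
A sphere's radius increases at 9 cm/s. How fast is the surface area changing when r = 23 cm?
1656π cm²/s

S = 4πr²
dS/dt = dS/dr · dr/dt = 8πr · 9
At r = 23: dS/dt = 1656π cm²/s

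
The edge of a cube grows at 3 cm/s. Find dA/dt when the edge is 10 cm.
360 cm²/s

A = 6s²
dA/dt = 12s · ds/dt = 12·10·3 = 360 cm²/s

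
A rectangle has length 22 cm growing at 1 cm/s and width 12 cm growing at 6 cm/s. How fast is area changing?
144 cm²/s

A = lw
dA/dt = w·dl/dt + l·dw/dt = 12·1 + 22·6 = 144 cm²/s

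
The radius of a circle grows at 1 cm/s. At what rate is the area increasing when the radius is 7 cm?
14π cm²/s

A = πr²
dA/dt = 2πr · dr/dt = 2π(7)(1) = 14π cm²/s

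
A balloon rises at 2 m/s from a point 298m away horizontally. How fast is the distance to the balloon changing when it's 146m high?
73√27530/13765 ≈ 0.8799 m/s

z² = 298² + y²
z = √(298² + 146²) = 2√27530
dz/dt = y/z · dy/dt = 146/(2√27530) · 2 = 73√27530/13765 ≈ 0.8799 m/s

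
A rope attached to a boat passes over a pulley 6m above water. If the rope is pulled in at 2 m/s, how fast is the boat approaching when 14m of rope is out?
7√10/10 ≈ 2.214 m/s

rope² = x² + 6²
x = √(14² - 6²) = 4√10
dx/dt = (rope/x) · d(rope)/dt = (14/(4√10)) · (-2) = -7√10/10 m/s
The boat approaches at 7√10/10 ≈ 2.214 m/s.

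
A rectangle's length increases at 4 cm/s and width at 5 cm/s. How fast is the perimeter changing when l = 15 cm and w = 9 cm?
18 cm/s

P = 2(l + w)
dP/dt = 2(dl/dt + dw/dt) = 2(4 + 5) = 18 cm/s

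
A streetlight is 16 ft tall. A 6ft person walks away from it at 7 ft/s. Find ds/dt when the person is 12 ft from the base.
21/5 ft/s

By similar triangles: 16/(x+s) = 6/s
Solving: s = 6x/10
ds/dt = 6/10 · dx/dt = 3/5 · 7 = 21/5 ft/s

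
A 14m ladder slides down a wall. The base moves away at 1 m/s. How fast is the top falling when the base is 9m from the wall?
9√115/115 ≈ 0.8393 m/s

x² + y² = 14²
2x·dx/dt + 2y·dy/dt = 0
dy/dt = -x/y · dx/dt = -9/√115 · 1 = -9√115/115 m/s
The top is descending at 9√115/115 ≈ 0.8393 m/s.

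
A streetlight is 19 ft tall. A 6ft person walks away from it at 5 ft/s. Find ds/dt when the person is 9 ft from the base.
30/13 ft/s

By similar triangles: 19/(x+s) = 6/s
Solving: s = 6x/13
ds/dt = 6/13 · dx/dt = 6/13 · 5 = 30/13 ft/s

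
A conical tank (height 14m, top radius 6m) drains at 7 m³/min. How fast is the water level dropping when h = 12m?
343/(1296π) ≈ 0.08424 m/min

r/h = 6/14, so r = (3/7)h
V = (1/3)πr²h = (1/3)π((3/7)h)²h = (3/49)πh³
dV/dh = (9/49)πh²
dh/dt = (dV/dt)/(dV/dh) = -7/((9/49)π·12²) = -343/(1296π) m/min
The level is dropping at 343/(1296π) ≈ 0.08424 m/min.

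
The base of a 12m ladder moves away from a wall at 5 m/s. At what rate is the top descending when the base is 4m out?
5√2/4 ≈ 1.768 m/s

x² + y² = 12²
2x·dx/dt + 2y·dy/dt = 0
dy/dt = -x/y · dx/dt = -4/(8√2) · 5 = -5√2/4 m/s
The top is descending at 5√2/4 ≈ 1.768 m/s.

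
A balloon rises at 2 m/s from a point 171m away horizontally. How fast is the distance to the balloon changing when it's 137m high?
137√48010/24005 ≈ 1.251 m/s

z² = 171² + y²
z = √(171² + 137²) = √48010
dz/dt = y/z · dy/dt = 137/√48010 · 2 = 137√48010/24005 ≈ 1.251 m/s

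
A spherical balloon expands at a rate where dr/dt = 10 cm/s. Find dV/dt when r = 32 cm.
40960π cm³/s

V = (4/3)πr³
dV/dt = dV/dr · dr/dt = 4πr² · 10
At r = 32: dV/dt = 40960π cm³/s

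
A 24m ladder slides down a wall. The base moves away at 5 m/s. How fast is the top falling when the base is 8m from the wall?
5√2/4 ≈ 1.768 m/s

x² + y² = 24²
2x·dx/dt + 2y·dy/dt = 0
dy/dt = -x/y · dx/dt = -8/(16√2) · 5 = -5√2/4 m/s
The top is descending at 5√2/4 ≈ 1.768 m/s.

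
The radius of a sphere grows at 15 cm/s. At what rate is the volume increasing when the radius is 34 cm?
69360π cm³/s

V = (4/3)πr³
dV/dt = dV/dr · dr/dt = 4πr² · 15
At r = 34: dV/dt = 69360π cm³/s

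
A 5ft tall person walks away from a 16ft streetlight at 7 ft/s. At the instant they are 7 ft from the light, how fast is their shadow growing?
35/11 ft/s

By similar triangles: 16/(x+s) = 5/s
Solving: s = 5x/11
ds/dt = 5/11 · dx/dt = 5/11 · 7 = 35/11 ft/s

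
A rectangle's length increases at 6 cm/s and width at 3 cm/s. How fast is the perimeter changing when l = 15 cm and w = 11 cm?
18 cm/s

P = 2(l + w)
dP/dt = 2(dl/dt + dw/dt) = 2(6 + 3) = 18 cm/s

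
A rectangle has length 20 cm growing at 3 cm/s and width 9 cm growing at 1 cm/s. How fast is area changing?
47 cm²/s

A = lw
dA/dt = w·dl/dt + l·dw/dt = 9·3 + 20·1 = 47 cm²/s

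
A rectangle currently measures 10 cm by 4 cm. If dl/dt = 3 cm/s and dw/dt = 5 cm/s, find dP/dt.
16 cm/s

P = 2(l + w)
dP/dt = 2(dl/dt + dw/dt) = 2(3 + 5) = 16 cm/s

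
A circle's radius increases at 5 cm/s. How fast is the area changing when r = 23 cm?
230π cm²/s

A = πr²
dA/dt = 2πr · dr/dt = 2π(23)(5) = 230π cm²/s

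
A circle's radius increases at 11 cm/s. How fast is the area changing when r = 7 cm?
154π cm²/s

A = πr²
dA/dt = 2πr · dr/dt = 2π(7)(11) = 154π cm²/s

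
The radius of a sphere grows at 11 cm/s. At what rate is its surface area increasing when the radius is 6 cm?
528π cm²/s

S = 4πr²
dS/dt = dS/dr · dr/dt = 8πr · 11
At r = 6: dS/dt = 528π cm²/s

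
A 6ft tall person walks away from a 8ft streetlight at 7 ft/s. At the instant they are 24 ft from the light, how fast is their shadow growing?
21 ft/s

By similar triangles: 8/(x+s) = 6/s
Solving: s = 6x/2
ds/dt = 6/2 · dx/dt = 3 · 7 = 21 ft/s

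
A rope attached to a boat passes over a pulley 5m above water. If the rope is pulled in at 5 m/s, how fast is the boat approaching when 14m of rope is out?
70√19/57 ≈ 5.353 m/s

rope² = x² + 5²
x = √(14² - 5²) = 3√19
dx/dt = (rope/x) · d(rope)/dt = (14/(3√19)) · (-5) = -70√19/57 m/s
The boat approaches at 70√19/57 ≈ 5.353 m/s.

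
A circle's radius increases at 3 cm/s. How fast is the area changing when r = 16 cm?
96π cm²/s

A = πr²
dA/dt = 2πr · dr/dt = 2π(16)(3) = 96π cm²/s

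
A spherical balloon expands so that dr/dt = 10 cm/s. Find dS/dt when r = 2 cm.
160π cm²/s

S = 4πr²
dS/dt = dS/dr · dr/dt = 8πr · 10
At r = 2: dS/dt = 160π cm²/s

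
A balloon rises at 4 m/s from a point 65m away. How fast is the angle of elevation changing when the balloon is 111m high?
0.015714 rad/s

tan(θ) = y/65
sec²(θ) · dθ/dt = (1/65) · dy/dt
dθ/dt = cos²(θ)/65 · 4 = 65/(65² + 111²) · 4
dθ/dt = 0.015714 rad/s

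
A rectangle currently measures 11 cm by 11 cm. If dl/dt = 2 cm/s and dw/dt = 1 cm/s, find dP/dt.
6 cm/s

P = 2(l + w)
dP/dt = 2(dl/dt + dw/dt) = 2(2 + 1) = 6 cm/s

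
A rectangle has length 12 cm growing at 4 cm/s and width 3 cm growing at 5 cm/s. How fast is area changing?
72 cm²/s

A = lw
dA/dt = w·dl/dt + l·dw/dt = 3·4 + 12·5 = 72 cm²/s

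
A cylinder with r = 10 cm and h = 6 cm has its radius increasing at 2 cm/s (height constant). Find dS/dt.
104π cm²/s

S = 2πrh + 2πr² (lateral + bases)
dS/dt = (2πh + 4πr)·dr/dt = (2π·6 + 4π·10)·2
= 104π cm²/s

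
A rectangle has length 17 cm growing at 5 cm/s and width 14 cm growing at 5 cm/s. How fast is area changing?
155 cm²/s

A = lw
dA/dt = w·dl/dt + l·dw/dt = 14·5 + 17·5 = 155 cm²/s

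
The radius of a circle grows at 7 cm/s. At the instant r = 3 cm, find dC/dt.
14π cm/s

C = 2πr
dC/dt = 2π · dr/dt = 2π · 7 = 14π cm/s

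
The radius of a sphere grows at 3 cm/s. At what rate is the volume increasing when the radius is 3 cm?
108π cm³/s

V = (4/3)πr³
dV/dt = dV/dr · dr/dt = 4πr² · 3
At r = 3: dV/dt = 108π cm³/s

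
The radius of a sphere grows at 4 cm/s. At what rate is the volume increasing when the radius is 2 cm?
64π cm³/s

V = (4/3)πr³
dV/dt = dV/dr · dr/dt = 4πr² · 4
At r = 2: dV/dt = 64π cm³/s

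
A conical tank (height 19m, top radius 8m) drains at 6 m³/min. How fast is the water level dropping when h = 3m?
361/(96π) ≈ 1.197 m/min

r/h = 8/19, so r = (8/19)h
V = (1/3)πr²h = (1/3)π((8/19)h)²h = (64/1083)πh³
dV/dh = (64/361)πh²
dh/dt = (dV/dt)/(dV/dh) = -6/((64/361)π·3²) = -361/(96π) m/min
The level is dropping at 361/(96π) ≈ 1.197 m/min.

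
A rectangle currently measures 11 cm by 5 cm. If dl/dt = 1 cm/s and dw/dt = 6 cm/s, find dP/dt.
14 cm/s

P = 2(l + w)
dP/dt = 2(dl/dt + dw/dt) = 2(1 + 6) = 14 cm/s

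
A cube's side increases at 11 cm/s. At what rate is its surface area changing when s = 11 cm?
1452 cm²/s

A = 6s²
dA/dt = 12s · ds/dt = 12·11·11 = 1452 cm²/s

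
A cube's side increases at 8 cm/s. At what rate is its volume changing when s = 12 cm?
3456 cm³/s

V = s³
dV/dt = 3s² · ds/dt = 3·12²·8 = 3456 cm³/s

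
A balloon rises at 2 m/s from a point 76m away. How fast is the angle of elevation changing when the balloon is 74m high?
0.013509 rad/s

tan(θ) = y/76
sec²(θ) · dθ/dt = (1/76) · dy/dt
dθ/dt = cos²(θ)/76 · 2 = 76/(76² + 74²) · 2
dθ/dt = 0.013509 rad/s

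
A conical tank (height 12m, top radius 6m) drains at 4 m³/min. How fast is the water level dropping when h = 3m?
16/(9π) ≈ 0.5659 m/min

r/h = 6/12, so r = (1/2)h
V = (1/3)πr²h = (1/3)π((1/2)h)²h = (1/12)πh³
dV/dh = (1/4)πh²
dh/dt = (dV/dt)/(dV/dh) = -4/((1/4)π·3²) = -16/(9π) m/min
The level is dropping at 16/(9π) ≈ 0.5659 m/min.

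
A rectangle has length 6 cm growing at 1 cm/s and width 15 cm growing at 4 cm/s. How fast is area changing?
39 cm²/s

A = lw
dA/dt = w·dl/dt + l·dw/dt = 15·1 + 6·4 = 39 cm²/s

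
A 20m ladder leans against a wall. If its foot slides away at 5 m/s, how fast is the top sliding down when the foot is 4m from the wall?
5√6/12 ≈ 1.021 m/s

x² + y² = 20²
2x·dx/dt + 2y·dy/dt = 0
dy/dt = -x/y · dx/dt = -4/(8√6) · 5 = -5√6/12 m/s
The top is descending at 5√6/12 ≈ 1.021 m/s.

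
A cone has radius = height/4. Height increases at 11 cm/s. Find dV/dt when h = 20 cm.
275π cm³/s

V = (1/3)π(h/4)²h = πh³/48
dV/dt = πh²/16 · 11
At h = 20: dV/dt = 275π cm³/s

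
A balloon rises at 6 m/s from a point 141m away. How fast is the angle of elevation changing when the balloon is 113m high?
0.025911 rad/s

tan(θ) = y/141
sec²(θ) · dθ/dt = (1/141) · dy/dt
dθ/dt = cos²(θ)/141 · 6 = 141/(141² + 113²) · 6
dθ/dt = 0.025911 rad/s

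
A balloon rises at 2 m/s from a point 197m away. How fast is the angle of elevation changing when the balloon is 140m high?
0.006746 rad/s

tan(θ) = y/197
sec²(θ) · dθ/dt = (1/197) · dy/dt
dθ/dt = cos²(θ)/197 · 2 = 197/(197² + 140²) · 2
dθ/dt = 0.006746 rad/s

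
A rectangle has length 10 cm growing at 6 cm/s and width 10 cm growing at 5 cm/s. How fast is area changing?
110 cm²/s

A = lw
dA/dt = w·dl/dt + l·dw/dt = 10·6 + 10·5 = 110 cm²/s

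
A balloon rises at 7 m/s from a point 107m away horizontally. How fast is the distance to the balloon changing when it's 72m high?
504√16633/16633 ≈ 3.908 m/s

z² = 107² + y²
z = √(107² + 72²) = √16633
dz/dt = y/z · dy/dt = 72/√16633 · 7 = 504√16633/16633 ≈ 3.908 m/s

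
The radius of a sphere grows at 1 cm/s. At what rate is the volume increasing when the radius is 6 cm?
144π cm³/s

V = (4/3)πr³
dV/dt = dV/dr · dr/dt = 4πr² · 1
At r = 6: dV/dt = 144π cm³/s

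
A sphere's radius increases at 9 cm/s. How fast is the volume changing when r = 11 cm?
4356π cm³/s

V = (4/3)πr³
dV/dt = dV/dr · dr/dt = 4πr² · 9
At r = 11: dV/dt = 4356π cm³/s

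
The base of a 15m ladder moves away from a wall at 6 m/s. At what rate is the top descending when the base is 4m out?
24√209/209 ≈ 1.66 m/s

x² + y² = 15²
2x·dx/dt + 2y·dy/dt = 0
dy/dt = -x/y · dx/dt = -4/√209 · 6 = -24√209/209 m/s
The top is descending at 24√209/209 ≈ 1.66 m/s.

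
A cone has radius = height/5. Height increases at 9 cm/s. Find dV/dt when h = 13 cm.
1521π/25 cm³/s

V = (1/3)π(h/5)²h = πh³/75
dV/dt = πh²/25 · 9
At h = 13: dV/dt = 1521π/25 cm³/s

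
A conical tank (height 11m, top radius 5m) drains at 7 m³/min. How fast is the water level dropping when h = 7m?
121/(175π) ≈ 0.2201 m/min

r/h = 5/11, so r = (5/11)h
V = (1/3)πr²h = (1/3)π((5/11)h)²h = (25/363)πh³
dV/dh = (25/121)πh²
dh/dt = (dV/dt)/(dV/dh) = -7/((25/121)π·7²) = -121/(175π) m/min
The level is dropping at 121/(175π) ≈ 0.2201 m/min.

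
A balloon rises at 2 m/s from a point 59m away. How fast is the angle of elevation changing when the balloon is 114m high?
0.007161 rad/s

tan(θ) = y/59
sec²(θ) · dθ/dt = (1/59) · dy/dt
dθ/dt = cos²(θ)/59 · 2 = 59/(59² + 114²) · 2
dθ/dt = 0.007161 rad/s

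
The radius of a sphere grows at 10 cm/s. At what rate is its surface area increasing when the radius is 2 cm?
160π cm²/s

S = 4πr²
dS/dt = dS/dr · dr/dt = 8πr · 10
At r = 2: dS/dt = 160π cm²/s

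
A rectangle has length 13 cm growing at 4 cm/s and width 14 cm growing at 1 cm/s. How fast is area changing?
69 cm²/s

A = lw
dA/dt = w·dl/dt + l·dw/dt = 14·4 + 13·1 = 69 cm²/s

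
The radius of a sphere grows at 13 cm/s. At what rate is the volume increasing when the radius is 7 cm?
2548π cm³/s

V = (4/3)πr³
dV/dt = dV/dr · dr/dt = 4πr² · 13
At r = 7: dV/dt = 2548π cm³/s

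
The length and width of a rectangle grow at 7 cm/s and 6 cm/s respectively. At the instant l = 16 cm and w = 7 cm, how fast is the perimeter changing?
26 cm/s

P = 2(l + w)
dP/dt = 2(dl/dt + dw/dt) = 2(7 + 6) = 26 cm/s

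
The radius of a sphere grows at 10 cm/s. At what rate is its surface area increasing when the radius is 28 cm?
2240π cm²/s

S = 4πr²
dS/dt = dS/dr · dr/dt = 8πr · 10
At r = 28: dS/dt = 2240π cm²/s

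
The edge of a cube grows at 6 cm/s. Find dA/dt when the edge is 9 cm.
648 cm²/s

A = 6s²
dA/dt = 12s · ds/dt = 12·9·6 = 648 cm²/s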